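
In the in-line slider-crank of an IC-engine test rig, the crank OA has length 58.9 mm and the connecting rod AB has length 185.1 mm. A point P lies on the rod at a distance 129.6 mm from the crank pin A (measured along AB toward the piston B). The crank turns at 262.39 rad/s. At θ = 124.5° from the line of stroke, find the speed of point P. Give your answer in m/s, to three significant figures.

11.4

ω = 262.4 rad/s.  Crank-pin speed |V_A| = rω = 15.455 m/s, perpendicular to OA.
Rod angle: sinφ = −(r/L) sinθ ⇒ φ = -15.203°; ω_rod = −rω cosθ/√(L²−r²sin²θ) = +49.007 rad/s.
V_P = V_A + ω_rod × AP, with AP = 0.1296 m along the rod.
Components: V_Px = −rω sinθ − a·ω_rod·sinφ = -11.071 m/s;  V_Py = rω cosθ + a·ω_rod·cosφ = -2.6247 m/s.
|V_P| = √(V_Px² + V_Py²) = 11.378 m/s.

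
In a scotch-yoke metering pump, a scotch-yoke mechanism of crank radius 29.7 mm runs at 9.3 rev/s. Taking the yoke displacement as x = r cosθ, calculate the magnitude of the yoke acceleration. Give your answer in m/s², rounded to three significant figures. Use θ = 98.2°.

14.5

ω = 58.43 rad/s (from 9.3 rev/s).
x = r cosθ ⇒ ẍ = −rω² cosθ (ω constant).
|a| = rω²|cosθ| = 0.0297·(58.43)²·|cos 98.2°| = 14.464 m/s².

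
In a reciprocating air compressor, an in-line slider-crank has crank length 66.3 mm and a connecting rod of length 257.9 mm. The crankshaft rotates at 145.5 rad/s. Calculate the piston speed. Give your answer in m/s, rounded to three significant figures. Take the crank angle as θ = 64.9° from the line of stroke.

9.72

ω = 145.5 rad/s
For an in-line slider-crank, x = r cosθ + √(L² − r² sin²θ), so v = −rω sinθ·[1 + r cosθ/√(L² − r² sin²θ)].
With r = 0.0663 m, L = 0.2579 m, θ = 64.9°: √(L² − r² sin²θ) = 0.25081 m.
v = −0.0663·145.5·0.90557·[1 + 0.0663·0.42420/0.25081] = -9.7153 m/s.
|v| = 9.7153 m/s.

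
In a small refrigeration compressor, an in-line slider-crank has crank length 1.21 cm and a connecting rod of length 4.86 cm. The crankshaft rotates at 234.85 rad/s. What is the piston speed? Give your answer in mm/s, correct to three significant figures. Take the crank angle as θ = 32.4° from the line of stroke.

1850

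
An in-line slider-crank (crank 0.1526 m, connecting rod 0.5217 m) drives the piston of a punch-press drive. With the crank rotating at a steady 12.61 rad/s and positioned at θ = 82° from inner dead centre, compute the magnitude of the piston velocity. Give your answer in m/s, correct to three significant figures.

1.99

ω = 12.61 rad/s
For an in-line slider-crank, x = r cosθ + √(L² − r² sin²θ), so v = −rω sinθ·[1 + r cosθ/√(L² − r² sin²θ)].
With r = 0.1526 m, L = 0.5217 m, θ = 82°: √(L² − r² sin²θ) = 0.49933 m.
v = −0.1526·12.61·0.99027·[1 + 0.1526·0.13917/0.49933] = -1.9866 m/s.
|v| = 1.9866 m/s.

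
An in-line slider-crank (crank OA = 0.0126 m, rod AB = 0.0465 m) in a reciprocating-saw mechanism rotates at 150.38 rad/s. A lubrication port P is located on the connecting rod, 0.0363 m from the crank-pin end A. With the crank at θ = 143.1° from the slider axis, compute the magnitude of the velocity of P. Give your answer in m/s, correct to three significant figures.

ω = 150.4 rad/s.  Crank-pin speed |V_A| = rω = 1.8948 m/s, perpendicular to OA.
Rod angle: sinφ = −(r/L) sinθ ⇒ φ = -9.363°; ω_rod = −rω cosθ/√(L²−r²sin²θ) = +33.026 rad/s.
V_P = V_A + ω_rod × AP, with AP = 0.0363 m along the rod.
Components: V_Px = −rω sinθ − a·ω_rod·sinφ = -0.94263 m/s;  V_Py = rω cosθ + a·ω_rod·cosφ = -0.33237 m/s.
|V_P| = √(V_Px² + V_Py²) = 0.99951 m/s.

1.000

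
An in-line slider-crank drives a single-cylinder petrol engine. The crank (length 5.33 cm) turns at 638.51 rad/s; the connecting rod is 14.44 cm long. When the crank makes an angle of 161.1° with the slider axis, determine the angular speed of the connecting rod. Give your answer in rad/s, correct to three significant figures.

ω = 638.5 rad/s
The rod makes angle φ with the slider axis where L sinφ = r sinθ; differentiating, L cosφ·φ̇ = r ω cosθ.
L cosφ = √(L² − r² sin²θ) = 0.14336 m.
|ω_rod| = r ω |cosθ| / √(L² − r² sin²θ) = 0.0533·638.5·0.94609/0.14336 = 224.59 rad/s.

225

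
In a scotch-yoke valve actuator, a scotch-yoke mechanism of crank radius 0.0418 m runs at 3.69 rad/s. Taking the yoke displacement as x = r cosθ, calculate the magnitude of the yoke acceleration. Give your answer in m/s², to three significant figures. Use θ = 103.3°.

ω = 3.69 rad/s
x = r cosθ ⇒ ẍ = −rω² cosθ (ω constant).
|a| = rω²|cosθ| = 0.0418·(3.69)²·|cos 103.3°| = 0.13093 m/s².

0.131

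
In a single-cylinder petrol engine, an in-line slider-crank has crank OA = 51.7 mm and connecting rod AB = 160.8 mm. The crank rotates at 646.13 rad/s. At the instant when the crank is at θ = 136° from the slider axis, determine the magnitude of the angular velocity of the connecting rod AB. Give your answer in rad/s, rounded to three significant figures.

ω = 646.1 rad/s
The rod makes angle φ with the slider axis where L sinφ = r sinθ; differentiating, L cosφ·φ̇ = r ω cosθ.
L cosφ = √(L² − r² sin²θ) = 0.15674 m.
|ω_rod| = r ω |cosθ| / √(L² − r² sin²θ) = 0.0517·646.1·0.71934/0.15674 = 153.31 rad/s.

153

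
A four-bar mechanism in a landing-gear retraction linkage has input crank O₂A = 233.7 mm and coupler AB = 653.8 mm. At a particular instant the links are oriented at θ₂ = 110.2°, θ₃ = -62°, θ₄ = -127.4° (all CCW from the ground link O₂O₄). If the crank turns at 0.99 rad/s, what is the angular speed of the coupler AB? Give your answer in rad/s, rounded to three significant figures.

ω₂ = 0.99 rad/s
Differentiating the loop-closure r₂e^{iθ₂}+r₃e^{iθ₃}=r₁+r₄e^{iθ₄} gives r₂ω₂e^{iθ₂}+r₃ω₃e^{iθ₃}=r₄ω₄e^{iθ₄}.
Eliminating the other unknown: ω₃ = r₂ω₂ sin(θ₄−θ₂) / [r₃ sin(θ₃−θ₄)].
Numerator sine = +0.84433; denominator sine = +0.90924.
Result = 0.2337·0.99·(+0.84433) / (0.6538·(+0.90924)) = +0.32861 rad/s; magnitude 0.32861 rad/s.

0.329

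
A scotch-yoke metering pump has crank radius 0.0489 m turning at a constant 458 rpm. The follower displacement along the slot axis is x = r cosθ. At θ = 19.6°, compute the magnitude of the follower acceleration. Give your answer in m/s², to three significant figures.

ω = 47.96 rad/s (from 458 rpm).
x = r cosθ ⇒ ẍ = −rω² cosθ (ω constant).
|a| = rω²|cosθ| = 0.0489·(47.96)²·|cos 19.6°| = 105.97 m/s².

106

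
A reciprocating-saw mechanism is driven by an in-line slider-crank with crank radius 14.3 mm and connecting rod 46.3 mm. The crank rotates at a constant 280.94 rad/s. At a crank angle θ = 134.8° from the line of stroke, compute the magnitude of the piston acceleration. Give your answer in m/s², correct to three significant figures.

ω = 280.9 rad/s
x(θ) = r cosθ + √(L² − r² sin²θ); with ω constant, a = ω²·d²x/dθ².
d²x/dθ² = −r cosθ − r²(cos2θ)/√u − r⁴ sin²2θ/(4u^{3/2}),  u = L² − r² sin²θ = 0.00204073 m².
Substituting r = 0.0143 m, L = 0.0463 m, θ = 134.8°: d²x/dθ² = +0.0099945 m.
a = ω²·d²x/dθ² = (280.9)²·(+0.0099945) = +788.84 m/s²;  |a| = 788.84 m/s².

789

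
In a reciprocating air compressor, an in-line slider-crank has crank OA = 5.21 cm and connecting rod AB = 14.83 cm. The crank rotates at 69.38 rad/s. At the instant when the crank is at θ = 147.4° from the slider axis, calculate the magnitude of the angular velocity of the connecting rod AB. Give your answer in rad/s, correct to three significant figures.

20.9

ω = 69.38 rad/s
The rod makes angle φ with the slider axis where L sinφ = r sinθ; differentiating, L cosφ·φ̇ = r ω cosθ.
L cosφ = √(L² − r² sin²θ) = 0.14562 m.
|ω_rod| = r ω |cosθ| / √(L² − r² sin²θ) = 0.0521·69.38·0.84245/0.14562 = 20.912 rad/s.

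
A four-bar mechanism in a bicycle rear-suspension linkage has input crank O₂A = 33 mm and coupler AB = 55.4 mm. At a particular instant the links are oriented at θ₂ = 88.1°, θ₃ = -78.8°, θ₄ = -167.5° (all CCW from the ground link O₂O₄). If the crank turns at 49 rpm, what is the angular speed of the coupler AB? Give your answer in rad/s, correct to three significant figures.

2.96

ω₂ = 5.131 rad/s (from 49 rpm).
Differentiating the loop-closure r₂e^{iθ₂}+r₃e^{iθ₃}=r₁+r₄e^{iθ₄} gives r₂ω₂e^{iθ₂}+r₃ω₃e^{iθ₃}=r₄ω₄e^{iθ₄}.
Eliminating the other unknown: ω₃ = r₂ω₂ sin(θ₄−θ₂) / [r₃ sin(θ₃−θ₄)].
Numerator sine = +0.96858; denominator sine = +0.99974.
Result = 0.033·5.131·(+0.96858) / (0.0554·(+0.99974)) = +2.9613 rad/s; magnitude 2.9613 rad/s.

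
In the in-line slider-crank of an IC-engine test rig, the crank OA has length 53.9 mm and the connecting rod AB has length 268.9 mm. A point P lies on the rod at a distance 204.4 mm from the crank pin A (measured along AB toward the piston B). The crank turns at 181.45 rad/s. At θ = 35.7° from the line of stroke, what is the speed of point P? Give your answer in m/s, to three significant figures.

6.69

ω = 181.4 rad/s.  Crank-pin speed |V_A| = rω = 9.7802 m/s, perpendicular to OA.
Rod angle: sinφ = −(r/L) sinθ ⇒ φ = -6.717°; ω_rod = −rω cosθ/√(L²−r²sin²θ) = -29.74 rad/s.
V_P = V_A + ω_rod × AP, with AP = 0.2044 m along the rod.
Components: V_Px = −rω sinθ − a·ω_rod·sinφ = -6.4182 m/s;  V_Py = rω cosθ + a·ω_rod·cosφ = +1.9051 m/s.
|V_P| = √(V_Px² + V_Py²) = 6.6949 m/s.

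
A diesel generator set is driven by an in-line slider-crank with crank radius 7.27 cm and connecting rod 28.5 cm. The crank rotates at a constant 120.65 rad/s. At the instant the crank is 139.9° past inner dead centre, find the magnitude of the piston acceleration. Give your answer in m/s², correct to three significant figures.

ω = 120.7 rad/s
x(θ) = r cosθ + √(L² − r² sin²θ); with ω constant, a = ω²·d²x/dθ².
d²x/dθ² = −r cosθ − r²(cos2θ)/√u − r⁴ sin²2θ/(4u^{3/2}),  u = L² − r² sin²θ = 0.0790322 m².
Substituting r = 0.0727 m, L = 0.285 m, θ = 139.9°: d²x/dθ² = +0.052105 m.
a = ω²·d²x/dθ² = (120.7)²·(+0.052105) = +758.46 m/s²;  |a| = 758.46 m/s².

758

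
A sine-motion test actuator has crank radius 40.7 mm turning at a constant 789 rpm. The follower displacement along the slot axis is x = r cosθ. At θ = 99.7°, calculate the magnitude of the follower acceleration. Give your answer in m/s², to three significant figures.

46.8

ω = 82.62 rad/s (from 789 rpm).
x = r cosθ ⇒ ẍ = −rω² cosθ (ω constant).
|a| = rω²|cosθ| = 0.0407·(82.62)²·|cos 99.7°| = 46.814 m/s².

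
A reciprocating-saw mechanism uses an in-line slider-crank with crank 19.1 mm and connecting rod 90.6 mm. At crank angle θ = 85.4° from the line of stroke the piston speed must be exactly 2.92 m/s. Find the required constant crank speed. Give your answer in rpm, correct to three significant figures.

1440

For an in-line slider-crank, |v_piston| = rω|sinθ|·[1 + r cosθ/√(L² − r² sin²θ)].
With r = 0.0191 m, L = 0.0906 m, θ = 85.4°: the bracketed kinematic factor |dx/dθ| = 0.019368 m.
ω = v/|dx/dθ| = 2.92/0.019368 = 150.77 rad/s.
N = 60ω/(2π) = 1439.7 rpm.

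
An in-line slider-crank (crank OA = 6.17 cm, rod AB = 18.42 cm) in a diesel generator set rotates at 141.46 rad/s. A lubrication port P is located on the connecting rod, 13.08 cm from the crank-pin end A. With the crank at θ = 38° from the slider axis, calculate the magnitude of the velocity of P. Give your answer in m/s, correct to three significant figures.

ω = 141.5 rad/s.  Crank-pin speed |V_A| = rω = 8.7281 m/s, perpendicular to OA.
Rod angle: sinφ = −(r/L) sinθ ⇒ φ = -11.901°; ω_rod = −rω cosθ/√(L²−r²sin²θ) = -38.159 rad/s.
V_P = V_A + ω_rod × AP, with AP = 0.1308 m along the rod.
Components: V_Px = −rω sinθ − a·ω_rod·sinφ = -6.4028 m/s;  V_Py = rω cosθ + a·ω_rod·cosφ = +1.9939 m/s.
|V_P| = √(V_Px² + V_Py²) = 6.7061 m/s.

6.71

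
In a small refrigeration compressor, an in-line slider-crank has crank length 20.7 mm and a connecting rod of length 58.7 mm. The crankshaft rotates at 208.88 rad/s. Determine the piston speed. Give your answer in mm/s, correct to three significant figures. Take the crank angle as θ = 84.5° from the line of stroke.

4460

ω = 208.9 rad/s
For an in-line slider-crank, x = r cosθ + √(L² − r² sin²θ), so v = −rω sinθ·[1 + r cosθ/√(L² − r² sin²θ)].
With r = 0.0207 m, L = 0.0587 m, θ = 84.5°: √(L² − r² sin²θ) = 0.054965 m.
v = −0.0207·208.9·0.99540·[1 + 0.0207·0.09585/0.054965] = -4.4593 m/s.
|v| = 4.4593 m/s = 4459.3 mm/s.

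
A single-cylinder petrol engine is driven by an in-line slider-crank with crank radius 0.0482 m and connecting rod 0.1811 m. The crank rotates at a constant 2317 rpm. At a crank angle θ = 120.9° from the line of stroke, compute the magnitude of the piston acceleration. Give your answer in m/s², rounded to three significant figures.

1810

ω = 2π·2317/60 = 242.6 rad/s
x(θ) = r cosθ + √(L² − r² sin²θ); with ω constant, a = ω²·d²x/dθ².
d²x/dθ² = −r cosθ − r²(cos2θ)/√u − r⁴ sin²2θ/(4u^{3/2}),  u = L² − r² sin²θ = 0.0310867 m².
Substituting r = 0.0482 m, L = 0.1811 m, θ = 120.9°: d²x/dθ² = +0.030788 m.
a = ω²·d²x/dθ² = (242.6)²·(+0.030788) = +1812.6 m/s²;  |a| = 1812.6 m/s².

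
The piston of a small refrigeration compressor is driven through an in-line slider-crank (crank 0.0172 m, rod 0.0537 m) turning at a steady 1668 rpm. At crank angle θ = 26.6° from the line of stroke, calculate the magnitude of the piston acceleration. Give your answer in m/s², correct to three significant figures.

574

ω = 2π·1668/60 = 174.7 rad/s
x(θ) = r cosθ + √(L² − r² sin²θ); with ω constant, a = ω²·d²x/dθ².
d²x/dθ² = −r cosθ − r²(cos2θ)/√u − r⁴ sin²2θ/(4u^{3/2}),  u = L² − r² sin²θ = 0.00282438 m².
Substituting r = 0.0172 m, L = 0.0537 m, θ = 26.6°: d²x/dθ² = -0.018807 m.
a = ω²·d²x/dθ² = (174.7)²·(-0.018807) = -573.83 m/s²;  |a| = 573.83 m/s².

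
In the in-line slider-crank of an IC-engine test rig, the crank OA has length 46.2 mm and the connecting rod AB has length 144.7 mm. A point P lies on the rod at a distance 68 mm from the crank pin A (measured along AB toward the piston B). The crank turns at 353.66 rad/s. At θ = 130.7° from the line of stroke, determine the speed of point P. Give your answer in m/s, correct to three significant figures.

ω = 353.7 rad/s.  Crank-pin speed |V_A| = rω = 16.339 m/s, perpendicular to OA.
Rod angle: sinφ = −(r/L) sinθ ⇒ φ = -14.008°; ω_rod = −rω cosθ/√(L²−r²sin²θ) = +75.89 rad/s.
V_P = V_A + ω_rod × AP, with AP = 0.068 m along the rod.
Components: V_Px = −rω sinθ − a·ω_rod·sinφ = -11.138 m/s;  V_Py = rω cosθ + a·ω_rod·cosφ = -5.6477 m/s.
|V_P| = √(V_Px² + V_Py²) = 12.488 m/s.

12.5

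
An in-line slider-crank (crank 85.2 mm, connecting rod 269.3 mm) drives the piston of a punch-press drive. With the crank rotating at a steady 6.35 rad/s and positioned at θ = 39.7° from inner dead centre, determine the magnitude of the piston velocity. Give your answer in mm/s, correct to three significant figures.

431

ω = 6.35 rad/s
For an in-line slider-crank, x = r cosθ + √(L² − r² sin²θ), so v = −rω sinθ·[1 + r cosθ/√(L² − r² sin²θ)].
With r = 0.0852 m, L = 0.2693 m, θ = 39.7°: √(L² − r² sin²θ) = 0.26374 m.
v = −0.0852·6.35·0.63877·[1 + 0.0852·0.76940/0.26374] = -0.43148 m/s.
|v| = 0.43148 m/s = 431.48 mm/s.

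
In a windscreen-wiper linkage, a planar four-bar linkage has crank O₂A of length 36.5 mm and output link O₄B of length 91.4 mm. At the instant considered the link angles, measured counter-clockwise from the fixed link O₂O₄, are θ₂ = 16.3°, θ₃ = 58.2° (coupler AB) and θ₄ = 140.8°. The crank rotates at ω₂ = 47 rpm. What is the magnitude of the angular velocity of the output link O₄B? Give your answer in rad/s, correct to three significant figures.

ω₂ = 4.922 rad/s (from 47 rpm).
Differentiating the loop-closure r₂e^{iθ₂}+r₃e^{iθ₃}=r₁+r₄e^{iθ₄} gives r₂ω₂e^{iθ₂}+r₃ω₃e^{iθ₃}=r₄ω₄e^{iθ₄}.
Eliminating the other unknown: ω₄ = r₂ω₂ sin(θ₂−θ₃) / [r₄ sin(θ₄−θ₃)].
Numerator sine = -0.66783; denominator sine = +0.99167.
Result = 0.0365·4.922·(-0.66783) / (0.0914·(+0.99167)) = -1.3236 rad/s; magnitude 1.3236 rad/s.

1.32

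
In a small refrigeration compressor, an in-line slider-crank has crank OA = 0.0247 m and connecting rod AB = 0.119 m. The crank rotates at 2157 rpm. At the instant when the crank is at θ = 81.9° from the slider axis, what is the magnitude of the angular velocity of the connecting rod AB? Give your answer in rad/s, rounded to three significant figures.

6.75

ω = 225.9 rad/s (converted from 2157 rpm).
The rod makes angle φ with the slider axis where L sinφ = r sinθ; differentiating, L cosφ·φ̇ = r ω cosθ.
L cosφ = √(L² − r² sin²θ) = 0.11646 m.
|ω_rod| = r ω |cosθ| / √(L² − r² sin²θ) = 0.0247·225.9·0.14090/0.11646 = 6.7501 rad/s.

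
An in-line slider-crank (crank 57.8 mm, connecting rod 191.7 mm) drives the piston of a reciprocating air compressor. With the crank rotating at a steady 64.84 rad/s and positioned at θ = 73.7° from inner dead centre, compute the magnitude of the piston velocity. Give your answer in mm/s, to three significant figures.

ω = 64.84 rad/s
For an in-line slider-crank, x = r cosθ + √(L² − r² sin²θ), so v = −rω sinθ·[1 + r cosθ/√(L² − r² sin²θ)].
With r = 0.0578 m, L = 0.1917 m, θ = 73.7°: √(L² − r² sin²θ) = 0.1835 m.
v = −0.0578·64.84·0.95981·[1 + 0.0578·0.28067/0.1835] = -3.9151 m/s.
|v| = 3.9151 m/s = 3915.1 mm/s.

3920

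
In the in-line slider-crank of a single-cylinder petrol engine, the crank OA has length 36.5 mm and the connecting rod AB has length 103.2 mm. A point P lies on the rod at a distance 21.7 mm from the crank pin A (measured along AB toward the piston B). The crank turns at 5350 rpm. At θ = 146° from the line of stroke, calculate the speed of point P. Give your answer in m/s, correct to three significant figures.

17.1

ω = 560.3 rad/s.  Crank-pin speed |V_A| = rω = 20.449 m/s, perpendicular to OA.
Rod angle: sinφ = −(r/L) sinθ ⇒ φ = -11.407°; ω_rod = −rω cosθ/√(L²−r²sin²θ) = +167.58 rad/s.
V_P = V_A + ω_rod × AP, with AP = 0.0217 m along the rod.
Components: V_Px = −rω sinθ − a·ω_rod·sinφ = -10.716 m/s;  V_Py = rω cosθ + a·ω_rod·cosφ = -13.388 m/s.
|V_P| = √(V_Px² + V_Py²) = 17.149 m/s.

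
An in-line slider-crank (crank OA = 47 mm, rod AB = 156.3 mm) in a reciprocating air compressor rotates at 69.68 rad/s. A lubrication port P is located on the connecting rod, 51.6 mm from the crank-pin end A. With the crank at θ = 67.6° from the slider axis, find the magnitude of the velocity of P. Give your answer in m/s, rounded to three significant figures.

3.26

ω = 69.68 rad/s.  Crank-pin speed |V_A| = rω = 3.275 m/s, perpendicular to OA.
Rod angle: sinφ = −(r/L) sinθ ⇒ φ = -16.142°; ω_rod = −rω cosθ/√(L²−r²sin²θ) = -8.3123 rad/s.
V_P = V_A + ω_rod × AP, with AP = 0.0516 m along the rod.
Components: V_Px = −rω sinθ − a·ω_rod·sinφ = -3.1471 m/s;  V_Py = rω cosθ + a·ω_rod·cosφ = +0.83599 m/s.
|V_P| = √(V_Px² + V_Py²) = 3.2562 m/s.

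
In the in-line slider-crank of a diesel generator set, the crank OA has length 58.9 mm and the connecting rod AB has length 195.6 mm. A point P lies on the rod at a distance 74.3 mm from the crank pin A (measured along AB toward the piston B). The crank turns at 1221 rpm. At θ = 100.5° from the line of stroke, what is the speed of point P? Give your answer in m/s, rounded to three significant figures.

ω = 127.9 rad/s.  Crank-pin speed |V_A| = rω = 7.5311 m/s, perpendicular to OA.
Rod angle: sinφ = −(r/L) sinθ ⇒ φ = -17.222°; ω_rod = −rω cosθ/√(L²−r²sin²θ) = +7.3459 rad/s.
V_P = V_A + ω_rod × AP, with AP = 0.0743 m along the rod.
Components: V_Px = −rω sinθ − a·ω_rod·sinφ = -7.2434 m/s;  V_Py = rω cosθ + a·ω_rod·cosφ = -0.85111 m/s.
|V_P| = √(V_Px² + V_Py²) = 7.2932 m/s.

7.29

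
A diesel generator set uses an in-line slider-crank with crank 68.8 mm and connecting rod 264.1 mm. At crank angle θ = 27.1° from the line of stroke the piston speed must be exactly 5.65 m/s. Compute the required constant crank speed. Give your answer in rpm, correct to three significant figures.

1400

For an in-line slider-crank, |v_piston| = rω|sinθ|·[1 + r cosθ/√(L² − r² sin²θ)].
With r = 0.0688 m, L = 0.2641 m, θ = 27.1°: the bracketed kinematic factor |dx/dθ| = 0.038662 m.
ω = v/|dx/dθ| = 5.65/0.038662 = 146.14 rad/s.
N = 60ω/(2π) = 1395.5 rpm.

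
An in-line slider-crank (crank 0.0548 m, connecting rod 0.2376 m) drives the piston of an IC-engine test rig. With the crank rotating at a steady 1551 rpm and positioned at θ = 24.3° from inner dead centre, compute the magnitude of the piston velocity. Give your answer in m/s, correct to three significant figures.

4.44

ω = 2π·1551/60 = 162.4 rad/s
For an in-line slider-crank, x = r cosθ + √(L² − r² sin²θ), so v = −rω sinθ·[1 + r cosθ/√(L² − r² sin²θ)].
With r = 0.0548 m, L = 0.2376 m, θ = 24.3°: √(L² − r² sin²θ) = 0.23653 m.
v = −0.0548·162.4·0.41151·[1 + 0.0548·0.91140/0.23653] = -4.4362 m/s.
|v| = 4.4362 m/s.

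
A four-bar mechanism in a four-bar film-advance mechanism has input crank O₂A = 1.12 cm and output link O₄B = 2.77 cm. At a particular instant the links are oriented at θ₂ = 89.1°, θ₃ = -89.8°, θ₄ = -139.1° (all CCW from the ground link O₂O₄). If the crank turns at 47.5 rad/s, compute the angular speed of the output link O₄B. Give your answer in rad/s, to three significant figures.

0.486

ω₂ = 47.5 rad/s
Differentiating the loop-closure r₂e^{iθ₂}+r₃e^{iθ₃}=r₁+r₄e^{iθ₄} gives r₂ω₂e^{iθ₂}+r₃ω₃e^{iθ₃}=r₄ω₄e^{iθ₄}.
Eliminating the other unknown: ω₄ = r₂ω₂ sin(θ₂−θ₃) / [r₄ sin(θ₄−θ₃)].
Numerator sine = +0.01920; denominator sine = -0.75813.
Result = 0.0112·47.5·(+0.01920) / (0.0277·(-0.75813)) = -0.48633 rad/s; magnitude 0.48633 rad/s.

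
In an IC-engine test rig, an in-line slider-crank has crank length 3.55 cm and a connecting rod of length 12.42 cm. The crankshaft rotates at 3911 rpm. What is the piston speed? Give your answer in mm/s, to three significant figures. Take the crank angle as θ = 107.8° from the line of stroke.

12600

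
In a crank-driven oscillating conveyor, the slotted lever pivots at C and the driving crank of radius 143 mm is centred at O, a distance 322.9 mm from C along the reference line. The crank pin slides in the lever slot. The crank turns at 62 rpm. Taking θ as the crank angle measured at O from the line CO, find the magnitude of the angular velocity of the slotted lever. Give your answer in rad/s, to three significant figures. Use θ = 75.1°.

ω = 6.493 rad/s (from 62 rpm).
Crank pin A relative to C: A = (d + r cosθ, r sinθ); lever angle φ = atan2(r sinθ, d + r cosθ).
Differentiating tanφ: φ̇ = rω(d cosθ + r)/(d² + r² + 2dr cosθ).
d² + r² + 2dr cosθ = |CA|² = 0.148459 m²;  d cosθ + r = +0.22603 m.
|ω_lever| = |0.143·6.493·+0.22603| / 0.148459 = 1.4135 rad/s.

1.41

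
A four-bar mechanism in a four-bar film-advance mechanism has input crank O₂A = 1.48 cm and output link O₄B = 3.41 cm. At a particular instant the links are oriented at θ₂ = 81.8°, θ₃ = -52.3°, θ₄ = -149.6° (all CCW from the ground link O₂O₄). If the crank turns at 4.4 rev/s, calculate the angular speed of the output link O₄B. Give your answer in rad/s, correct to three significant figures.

8.69

ω₂ = 27.65 rad/s (from 4.4 rev/s).
Differentiating the loop-closure r₂e^{iθ₂}+r₃e^{iθ₃}=r₁+r₄e^{iθ₄} gives r₂ω₂e^{iθ₂}+r₃ω₃e^{iθ₃}=r₄ω₄e^{iθ₄}.
Eliminating the other unknown: ω₄ = r₂ω₂ sin(θ₂−θ₃) / [r₄ sin(θ₄−θ₃)].
Numerator sine = +0.71813; denominator sine = -0.99189.
Result = 0.0148·27.65·(+0.71813) / (0.0341·(-0.99189)) = -8.6871 rad/s; magnitude 8.6871 rad/s.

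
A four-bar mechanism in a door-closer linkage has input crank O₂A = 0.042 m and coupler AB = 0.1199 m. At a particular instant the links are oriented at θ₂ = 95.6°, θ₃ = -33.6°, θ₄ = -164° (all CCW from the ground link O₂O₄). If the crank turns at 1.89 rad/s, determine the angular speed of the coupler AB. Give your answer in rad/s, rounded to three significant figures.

0.855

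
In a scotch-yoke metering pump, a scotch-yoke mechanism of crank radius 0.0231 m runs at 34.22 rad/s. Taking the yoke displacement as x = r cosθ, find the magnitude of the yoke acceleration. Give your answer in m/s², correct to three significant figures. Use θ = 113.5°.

10.8

ω = 34.22 rad/s
x = r cosθ ⇒ ẍ = −rω² cosθ (ω constant).
|a| = rω²|cosθ| = 0.0231·(34.22)²·|cos 113.5°| = 10.786 m/s².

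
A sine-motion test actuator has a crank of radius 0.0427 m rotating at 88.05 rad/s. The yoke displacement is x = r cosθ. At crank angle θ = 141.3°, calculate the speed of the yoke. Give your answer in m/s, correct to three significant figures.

ω = 88.05 rad/s
x = r cosθ ⇒ ẋ = −rω sinθ.
|v| = rω|sinθ| = 0.0427·88.05·|sin 141.3°| = 2.3507 m/s.

2.35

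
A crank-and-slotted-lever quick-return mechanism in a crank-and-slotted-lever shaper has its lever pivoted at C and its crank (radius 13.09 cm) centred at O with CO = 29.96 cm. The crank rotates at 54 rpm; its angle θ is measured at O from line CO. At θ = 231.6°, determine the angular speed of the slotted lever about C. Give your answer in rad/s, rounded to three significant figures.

0.702

ω = 5.655 rad/s (from 54 rpm).
Crank pin A relative to C: A = (d + r cosθ, r sinθ); lever angle φ = atan2(r sinθ, d + r cosθ).
Differentiating tanφ: φ̇ = rω(d cosθ + r)/(d² + r² + 2dr cosθ).
d² + r² + 2dr cosθ = |CA|² = 0.0581751 m²;  d cosθ + r = -0.055196 m.
|ω_lever| = |0.1309·5.655·-0.055196| / 0.0581751 = 0.70231 rad/s.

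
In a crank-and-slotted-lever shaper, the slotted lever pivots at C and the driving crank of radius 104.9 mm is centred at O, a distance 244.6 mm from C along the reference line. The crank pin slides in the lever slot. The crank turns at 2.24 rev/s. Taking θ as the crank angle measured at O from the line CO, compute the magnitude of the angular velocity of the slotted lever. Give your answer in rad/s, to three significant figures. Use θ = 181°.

10.6

ω = 14.07 rad/s (from 2.24 rev/s).
Crank pin A relative to C: A = (d + r cosθ, r sinθ); lever angle φ = atan2(r sinθ, d + r cosθ).
Differentiating tanφ: φ̇ = rω(d cosθ + r)/(d² + r² + 2dr cosθ).
d² + r² + 2dr cosθ = |CA|² = 0.0195239 m²;  d cosθ + r = -0.13966 m.
|ω_lever| = |0.1049·14.07·-0.13966| / 0.0195239 = 10.561 rad/s.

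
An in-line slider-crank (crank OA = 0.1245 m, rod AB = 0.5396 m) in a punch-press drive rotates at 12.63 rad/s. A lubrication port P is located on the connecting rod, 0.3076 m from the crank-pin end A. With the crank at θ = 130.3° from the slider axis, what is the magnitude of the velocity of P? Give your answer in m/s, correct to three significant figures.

1.18

ω = 12.63 rad/s.  Crank-pin speed |V_A| = rω = 1.5724 m/s, perpendicular to OA.
Rod angle: sinφ = −(r/L) sinθ ⇒ φ = -10.135°; ω_rod = −rω cosθ/√(L²−r²sin²θ) = +1.9147 rad/s.
V_P = V_A + ω_rod × AP, with AP = 0.3076 m along the rod.
Components: V_Px = −rω sinθ − a·ω_rod·sinφ = -1.0956 m/s;  V_Py = rω cosθ + a·ω_rod·cosφ = -0.43727 m/s.
|V_P| = √(V_Px² + V_Py²) = 1.1796 m/s.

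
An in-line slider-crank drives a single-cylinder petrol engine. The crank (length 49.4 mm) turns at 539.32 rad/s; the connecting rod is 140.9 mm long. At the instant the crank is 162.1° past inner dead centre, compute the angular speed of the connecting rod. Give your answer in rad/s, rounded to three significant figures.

181

ω = 539.3 rad/s
The rod makes angle φ with the slider axis where L sinφ = r sinθ; differentiating, L cosφ·φ̇ = r ω cosθ.
L cosφ = √(L² − r² sin²θ) = 0.14008 m.
|ω_rod| = r ω |cosθ| / √(L² − r² sin²θ) = 0.0494·539.3·0.95159/0.14008 = 180.99 rad/s.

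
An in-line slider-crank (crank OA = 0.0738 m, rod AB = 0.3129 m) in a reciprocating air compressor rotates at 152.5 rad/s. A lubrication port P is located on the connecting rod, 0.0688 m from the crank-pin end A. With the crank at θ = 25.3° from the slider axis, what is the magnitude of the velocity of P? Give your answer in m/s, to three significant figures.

ω = 152.5 rad/s.  Crank-pin speed |V_A| = rω = 11.255 m/s, perpendicular to OA.
Rod angle: sinφ = −(r/L) sinθ ⇒ φ = -5.785°; ω_rod = −rω cosθ/√(L²−r²sin²θ) = -32.685 rad/s.
V_P = V_A + ω_rod × AP, with AP = 0.0688 m along the rod.
Components: V_Px = −rω sinθ − a·ω_rod·sinφ = -5.0364 m/s;  V_Py = rω cosθ + a·ω_rod·cosφ = +7.9377 m/s.
|V_P| = √(V_Px² + V_Py²) = 9.4007 m/s.

9.40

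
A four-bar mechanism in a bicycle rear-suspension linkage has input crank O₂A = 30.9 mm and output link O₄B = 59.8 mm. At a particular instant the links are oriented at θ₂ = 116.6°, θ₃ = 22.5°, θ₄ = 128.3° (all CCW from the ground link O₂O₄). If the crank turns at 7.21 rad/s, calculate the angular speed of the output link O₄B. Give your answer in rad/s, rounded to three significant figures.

ω₂ = 7.21 rad/s
Differentiating the loop-closure r₂e^{iθ₂}+r₃e^{iθ₃}=r₁+r₄e^{iθ₄} gives r₂ω₂e^{iθ₂}+r₃ω₃e^{iθ₃}=r₄ω₄e^{iθ₄}.
Eliminating the other unknown: ω₄ = r₂ω₂ sin(θ₂−θ₃) / [r₄ sin(θ₄−θ₃)].
Numerator sine = +0.99744; denominator sine = +0.96222.
Result = 0.0309·7.21·(+0.99744) / (0.0598·(+0.96222)) = +3.8619 rad/s; magnitude 3.8619 rad/s.

3.86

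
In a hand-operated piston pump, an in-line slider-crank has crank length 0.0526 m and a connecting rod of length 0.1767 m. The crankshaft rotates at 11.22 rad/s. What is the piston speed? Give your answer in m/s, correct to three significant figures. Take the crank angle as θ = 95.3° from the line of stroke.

0.571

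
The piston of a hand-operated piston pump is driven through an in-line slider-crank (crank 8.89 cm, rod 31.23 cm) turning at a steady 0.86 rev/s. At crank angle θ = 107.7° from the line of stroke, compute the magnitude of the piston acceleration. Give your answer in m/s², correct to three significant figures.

ω = 2π·0.86 = 5.404 rad/s
x(θ) = r cosθ + √(L² − r² sin²θ); with ω constant, a = ω²·d²x/dθ².
d²x/dθ² = −r cosθ − r²(cos2θ)/√u − r⁴ sin²2θ/(4u^{3/2}),  u = L² − r² sin²θ = 0.0903586 m².
Substituting r = 0.0889 m, L = 0.3123 m, θ = 107.7°: d²x/dθ² = +0.048267 m.
a = ω²·d²x/dθ² = (5.404)²·(+0.048267) = +1.4093 m/s²;  |a| = 1.4093 m/s².

1.41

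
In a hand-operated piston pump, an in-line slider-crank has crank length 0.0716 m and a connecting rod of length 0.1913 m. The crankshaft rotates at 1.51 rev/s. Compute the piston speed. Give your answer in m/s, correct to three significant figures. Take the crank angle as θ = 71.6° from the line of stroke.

ω = 2π·1.51 = 9.488 rad/s
For an in-line slider-crank, x = r cosθ + √(L² − r² sin²θ), so v = −rω sinθ·[1 + r cosθ/√(L² − r² sin²θ)].
With r = 0.0716 m, L = 0.1913 m, θ = 71.6°: √(L² − r² sin²θ) = 0.17883 m.
v = −0.0716·9.488·0.94888·[1 + 0.0716·0.31565/0.17883] = -0.72605 m/s.
|v| = 0.72605 m/s.

0.726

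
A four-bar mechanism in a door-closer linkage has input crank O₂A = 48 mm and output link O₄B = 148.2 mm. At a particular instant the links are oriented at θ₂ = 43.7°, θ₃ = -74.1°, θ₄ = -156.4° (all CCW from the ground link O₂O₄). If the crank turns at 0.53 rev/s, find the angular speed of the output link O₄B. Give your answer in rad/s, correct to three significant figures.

ω₂ = 3.33 rad/s (from 0.53 rev/s).
Differentiating the loop-closure r₂e^{iθ₂}+r₃e^{iθ₃}=r₁+r₄e^{iθ₄} gives r₂ω₂e^{iθ₂}+r₃ω₃e^{iθ₃}=r₄ω₄e^{iθ₄}.
Eliminating the other unknown: ω₄ = r₂ω₂ sin(θ₂−θ₃) / [r₄ sin(θ₄−θ₃)].
Numerator sine = +0.88458; denominator sine = -0.99098.
Result = 0.048·3.33·(+0.88458) / (0.1482·(-0.99098)) = -0.96276 rad/s; magnitude 0.96276 rad/s.

0.963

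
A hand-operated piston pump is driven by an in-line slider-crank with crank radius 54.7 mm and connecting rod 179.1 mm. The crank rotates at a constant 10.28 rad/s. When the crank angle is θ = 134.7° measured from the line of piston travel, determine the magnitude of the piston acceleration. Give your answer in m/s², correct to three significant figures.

ω = 10.28 rad/s
x(θ) = r cosθ + √(L² − r² sin²θ); with ω constant, a = ω²·d²x/dθ².
d²x/dθ² = −r cosθ − r²(cos2θ)/√u − r⁴ sin²2θ/(4u^{3/2}),  u = L² − r² sin²θ = 0.0305651 m².
Substituting r = 0.0547 m, L = 0.1791 m, θ = 134.7°: d²x/dθ² = +0.038236 m.
a = ω²·d²x/dθ² = (10.28)²·(+0.038236) = +4.0407 m/s²;  |a| = 4.0407 m/s².

4.04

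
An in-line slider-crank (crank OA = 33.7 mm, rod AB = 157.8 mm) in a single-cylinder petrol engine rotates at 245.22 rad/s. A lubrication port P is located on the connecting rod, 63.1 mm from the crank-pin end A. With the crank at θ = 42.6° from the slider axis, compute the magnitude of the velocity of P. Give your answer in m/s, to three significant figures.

ω = 245.2 rad/s.  Crank-pin speed |V_A| = rω = 8.2639 m/s, perpendicular to OA.
Rod angle: sinφ = −(r/L) sinθ ⇒ φ = -8.311°; ω_rod = −rω cosθ/√(L²−r²sin²θ) = -38.958 rad/s.
V_P = V_A + ω_rod × AP, with AP = 0.0631 m along the rod.
Components: V_Px = −rω sinθ − a·ω_rod·sinφ = -5.949 m/s;  V_Py = rω cosθ + a·ω_rod·cosφ = +3.6506 m/s.
|V_P| = √(V_Px² + V_Py²) = 6.9798 m/s.

6.98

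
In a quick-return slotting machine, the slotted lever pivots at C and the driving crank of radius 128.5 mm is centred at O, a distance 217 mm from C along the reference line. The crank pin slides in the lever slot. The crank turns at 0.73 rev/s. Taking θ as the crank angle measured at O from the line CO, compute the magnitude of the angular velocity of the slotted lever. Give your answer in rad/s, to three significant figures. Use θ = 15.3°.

1.70

ω = 4.587 rad/s (from 0.73 rev/s).
Crank pin A relative to C: A = (d + r cosθ, r sinθ); lever angle φ = atan2(r sinθ, d + r cosθ).
Differentiating tanφ: φ̇ = rω(d cosθ + r)/(d² + r² + 2dr cosθ).
d² + r² + 2dr cosθ = |CA|² = 0.117394 m²;  d cosθ + r = +0.33781 m.
|ω_lever| = |0.1285·4.587·+0.33781| / 0.117394 = 1.696 rad/s.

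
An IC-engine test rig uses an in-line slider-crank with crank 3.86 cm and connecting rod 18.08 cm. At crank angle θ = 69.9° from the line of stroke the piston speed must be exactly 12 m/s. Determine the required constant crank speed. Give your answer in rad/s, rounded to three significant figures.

308

For an in-line slider-crank, |v_piston| = rω|sinθ|·[1 + r cosθ/√(L² − r² sin²θ)].
With r = 0.0386 m, L = 0.1808 m, θ = 69.9°: the bracketed kinematic factor |dx/dθ| = 0.038964 m.
ω = v/|dx/dθ| = 12/0.038964 = 307.98 rad/s.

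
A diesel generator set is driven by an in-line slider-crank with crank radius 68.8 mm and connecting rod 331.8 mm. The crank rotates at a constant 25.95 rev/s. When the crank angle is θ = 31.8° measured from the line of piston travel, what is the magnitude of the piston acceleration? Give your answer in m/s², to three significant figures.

ω = 2π·25.9 = 163 rad/s
x(θ) = r cosθ + √(L² − r² sin²θ); with ω constant, a = ω²·d²x/dθ².
d²x/dθ² = −r cosθ − r²(cos2θ)/√u − r⁴ sin²2θ/(4u^{3/2}),  u = L² − r² sin²θ = 0.108777 m².
Substituting r = 0.0688 m, L = 0.3318 m, θ = 31.8°: d²x/dθ² = -0.064979 m.
a = ω²·d²x/dθ² = (163)²·(-0.064979) = -1727.5 m/s²;  |a| = 1727.5 m/s².

1730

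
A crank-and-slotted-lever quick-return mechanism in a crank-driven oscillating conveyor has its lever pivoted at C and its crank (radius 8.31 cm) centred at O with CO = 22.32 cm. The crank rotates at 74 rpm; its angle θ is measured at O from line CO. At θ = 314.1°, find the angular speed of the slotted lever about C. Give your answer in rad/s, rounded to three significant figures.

1.86

ω = 7.749 rad/s (from 74 rpm).
Crank pin A relative to C: A = (d + r cosθ, r sinθ); lever angle φ = atan2(r sinθ, d + r cosθ).
Differentiating tanφ: φ̇ = rω(d cosθ + r)/(d² + r² + 2dr cosθ).
d² + r² + 2dr cosθ = |CA|² = 0.0825393 m²;  d cosθ + r = +0.23843 m.
|ω_lever| = |0.0831·7.749·+0.23843| / 0.0825393 = 1.8602 rad/s.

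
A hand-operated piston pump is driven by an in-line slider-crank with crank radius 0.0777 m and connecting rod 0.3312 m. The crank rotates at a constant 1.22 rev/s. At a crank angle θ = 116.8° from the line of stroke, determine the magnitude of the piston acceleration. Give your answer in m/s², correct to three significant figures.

ω = 2π·1.22 = 7.665 rad/s
x(θ) = r cosθ + √(L² − r² sin²θ); with ω constant, a = ω²·d²x/dθ².
d²x/dθ² = −r cosθ − r²(cos2θ)/√u − r⁴ sin²2θ/(4u^{3/2}),  u = L² − r² sin²θ = 0.104883 m².
Substituting r = 0.0777 m, L = 0.3312 m, θ = 116.8°: d²x/dθ² = +0.045922 m.
a = ω²·d²x/dθ² = (7.665)²·(+0.045922) = +2.6984 m/s²;  |a| = 2.6984 m/s².

2.70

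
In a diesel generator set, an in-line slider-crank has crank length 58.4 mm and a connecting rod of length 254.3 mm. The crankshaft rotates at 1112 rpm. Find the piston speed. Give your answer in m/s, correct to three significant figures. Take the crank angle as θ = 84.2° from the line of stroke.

6.93

ω = 2π·1112/60 = 116.4 rad/s
For an in-line slider-crank, x = r cosθ + √(L² − r² sin²θ), so v = −rω sinθ·[1 + r cosθ/√(L² − r² sin²θ)].
With r = 0.0584 m, L = 0.2543 m, θ = 84.2°: √(L² − r² sin²θ) = 0.24757 m.
v = −0.0584·116.4·0.99488·[1 + 0.0584·0.10106/0.24757] = -6.9271 m/s.
|v| = 6.9271 m/s.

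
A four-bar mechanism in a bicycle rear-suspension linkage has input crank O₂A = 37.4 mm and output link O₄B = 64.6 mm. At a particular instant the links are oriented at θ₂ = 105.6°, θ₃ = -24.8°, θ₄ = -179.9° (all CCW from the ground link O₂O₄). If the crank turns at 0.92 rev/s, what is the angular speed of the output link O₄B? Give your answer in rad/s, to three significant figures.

ω₂ = 5.781 rad/s (from 0.92 rev/s).
Differentiating the loop-closure r₂e^{iθ₂}+r₃e^{iθ₃}=r₁+r₄e^{iθ₄} gives r₂ω₂e^{iθ₂}+r₃ω₃e^{iθ₃}=r₄ω₄e^{iθ₄}.
Eliminating the other unknown: ω₄ = r₂ω₂ sin(θ₂−θ₃) / [r₄ sin(θ₄−θ₃)].
Numerator sine = +0.76154; denominator sine = -0.42104.
Result = 0.0374·5.781·(+0.76154) / (0.0646·(-0.42104)) = -6.0531 rad/s; magnitude 6.0531 rad/s.

6.05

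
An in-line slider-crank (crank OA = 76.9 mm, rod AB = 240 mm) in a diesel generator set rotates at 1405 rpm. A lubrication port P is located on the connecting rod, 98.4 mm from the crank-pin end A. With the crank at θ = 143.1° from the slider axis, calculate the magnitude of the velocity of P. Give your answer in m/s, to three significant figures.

ω = 147.1 rad/s.  Crank-pin speed |V_A| = rω = 11.314 m/s, perpendicular to OA.
Rod angle: sinφ = −(r/L) sinθ ⇒ φ = -11.092°; ω_rod = −rω cosθ/√(L²−r²sin²θ) = +38.417 rad/s.
V_P = V_A + ω_rod × AP, with AP = 0.0984 m along the rod.
Components: V_Px = −rω sinθ − a·ω_rod·sinφ = -6.0661 m/s;  V_Py = rω cosθ + a·ω_rod·cosφ = -5.3383 m/s.
|V_P| = √(V_Px² + V_Py²) = 8.0805 m/s.

8.08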